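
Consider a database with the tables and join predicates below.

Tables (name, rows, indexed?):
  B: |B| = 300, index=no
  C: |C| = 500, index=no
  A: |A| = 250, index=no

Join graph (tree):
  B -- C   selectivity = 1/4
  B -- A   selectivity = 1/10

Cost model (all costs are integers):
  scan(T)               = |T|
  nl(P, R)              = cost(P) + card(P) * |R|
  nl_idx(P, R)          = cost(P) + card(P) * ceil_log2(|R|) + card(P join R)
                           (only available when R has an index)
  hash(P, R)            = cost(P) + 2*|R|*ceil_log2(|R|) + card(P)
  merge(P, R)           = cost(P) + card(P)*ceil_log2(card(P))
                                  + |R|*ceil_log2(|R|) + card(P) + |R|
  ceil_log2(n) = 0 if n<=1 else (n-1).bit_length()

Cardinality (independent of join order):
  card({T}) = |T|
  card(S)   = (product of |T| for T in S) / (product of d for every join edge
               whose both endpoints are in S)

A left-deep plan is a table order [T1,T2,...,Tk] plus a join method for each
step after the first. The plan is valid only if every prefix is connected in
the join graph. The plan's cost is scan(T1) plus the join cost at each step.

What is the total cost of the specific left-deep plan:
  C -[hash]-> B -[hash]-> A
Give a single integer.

step 1: scan C: cost=500, card=500
step 2: join B via hash
    card(P join B) = 500*300/(4) = 37500
    cost = 500 + 2*300*9 + 500 = 6400
step 3: join A via hash
    card(P join A) = 37500*250/(10) = 937500
    cost = 6400 + 2*250*8 + 37500 = 47900

47900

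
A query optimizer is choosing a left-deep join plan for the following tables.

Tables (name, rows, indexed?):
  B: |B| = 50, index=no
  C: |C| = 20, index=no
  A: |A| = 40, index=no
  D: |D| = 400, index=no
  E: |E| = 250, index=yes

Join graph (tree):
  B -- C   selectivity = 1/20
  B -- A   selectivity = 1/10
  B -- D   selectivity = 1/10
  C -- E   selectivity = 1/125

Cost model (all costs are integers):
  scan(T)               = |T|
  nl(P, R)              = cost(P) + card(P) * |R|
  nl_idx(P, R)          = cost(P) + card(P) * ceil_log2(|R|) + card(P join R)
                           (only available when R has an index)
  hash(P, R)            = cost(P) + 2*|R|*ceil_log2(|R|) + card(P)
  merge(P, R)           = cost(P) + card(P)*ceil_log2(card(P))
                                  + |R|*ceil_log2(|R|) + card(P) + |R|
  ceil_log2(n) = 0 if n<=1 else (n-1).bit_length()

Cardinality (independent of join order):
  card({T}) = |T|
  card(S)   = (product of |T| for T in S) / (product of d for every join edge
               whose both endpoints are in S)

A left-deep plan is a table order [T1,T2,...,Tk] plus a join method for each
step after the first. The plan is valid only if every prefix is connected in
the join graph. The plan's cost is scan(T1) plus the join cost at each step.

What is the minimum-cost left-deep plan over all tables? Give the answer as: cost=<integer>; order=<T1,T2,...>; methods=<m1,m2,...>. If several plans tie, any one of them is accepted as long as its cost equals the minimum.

cost=8980; order=B,C,E,A,D; methods=hash,nl_idx,hash,hash

Selinger DP (subsets sized 1..n):
  {B}: scan cost=50, card=50
  {C}: scan cost=20, card=20
  {A}: scan cost=40, card=40
  {D}: scan cost=400, card=400
  {E}: scan cost=250, card=250
  {BC}: card=50; try (C,hash)→300, (B,merge)→490, (C,merge)→520, (B,hash)→640, (B,nl)→1020, (C,nl)→1050; best=300 via (C,hash)
  {AB}: card=200; try (A,hash)→580, (B,merge)→670, (B,hash)→680, (A,merge)→680, (B,nl)→2040, (A,nl)→2050; best=580 via (A,hash)
  {BD}: card=2000; try (B,hash)→1400, (D,merge)→4400, (B,merge)→4750, (D,hash)→7300, (D,nl)→20050, (B,nl)→20400; best=1400 via (B,hash)
  {CE}: card=40; try (E,nl_idx)→220, (C,hash)→700, (E,merge)→2390, (C,merge)→2620, (E,hash)→4040, (E,nl)→5020 …(+1); best=220 via (E,nl_idx)
  {ABC}: card=200; try (A,hash)→830, (A,merge)→930, (C,hash)→980, (A,nl)→2300, (C,merge)→2500, (C,nl)→4580; best=830 via (A,hash)
  {BCD}: card=2000; try (C,hash)→3600, (D,merge)→4650, (D,hash)→7550, (D,nl)→20300, (C,merge)→25520, (C,nl)→41400; best=3600 via (C,hash)
  {BCE}: card=100; try (E,nl_idx)→800, (B,merge)→850, (B,hash)→860, (B,nl)→2220, (E,merge)→2900, (E,hash)→4350 …(+1); best=800 via (E,nl_idx)
  {ABD}: card=8000; try (A,hash)→3880, (D,merge)→6380, (D,hash)→7980, (A,merge)→25680, (D,nl)→80580, (A,nl)→81400; best=3880 via (A,hash)
  {ABCD}: card=8000; try (A,hash)→6080, (D,merge)→6630, (D,hash)→8230, (C,hash)→12080, (A,merge)→27880, (D,nl)→80830 …(+3); best=6080 via (A,hash)
  {ABCE}: card=400; try (A,hash)→1380, (A,merge)→1880, (E,nl_idx)→2830, (A,nl)→4800, (E,merge)→4880, (E,hash)→5030 …(+1); best=1380 via (A,hash)
  {BCDE}: card=4000; try (D,merge)→5600, (D,hash)→8100, (E,hash)→9600, (E,nl_idx)→23600, (E,merge)→29850, (D,nl)→40800 …(+1); best=5600 via (D,merge)
  {ABCDE}: card=16000; try (D,hash)→8980, (D,merge)→9380, (A,hash)→10080, (E,hash)→18080, (A,merge)→57880, (E,nl_idx)→86080 …(+4); best=8980 via (D,hash)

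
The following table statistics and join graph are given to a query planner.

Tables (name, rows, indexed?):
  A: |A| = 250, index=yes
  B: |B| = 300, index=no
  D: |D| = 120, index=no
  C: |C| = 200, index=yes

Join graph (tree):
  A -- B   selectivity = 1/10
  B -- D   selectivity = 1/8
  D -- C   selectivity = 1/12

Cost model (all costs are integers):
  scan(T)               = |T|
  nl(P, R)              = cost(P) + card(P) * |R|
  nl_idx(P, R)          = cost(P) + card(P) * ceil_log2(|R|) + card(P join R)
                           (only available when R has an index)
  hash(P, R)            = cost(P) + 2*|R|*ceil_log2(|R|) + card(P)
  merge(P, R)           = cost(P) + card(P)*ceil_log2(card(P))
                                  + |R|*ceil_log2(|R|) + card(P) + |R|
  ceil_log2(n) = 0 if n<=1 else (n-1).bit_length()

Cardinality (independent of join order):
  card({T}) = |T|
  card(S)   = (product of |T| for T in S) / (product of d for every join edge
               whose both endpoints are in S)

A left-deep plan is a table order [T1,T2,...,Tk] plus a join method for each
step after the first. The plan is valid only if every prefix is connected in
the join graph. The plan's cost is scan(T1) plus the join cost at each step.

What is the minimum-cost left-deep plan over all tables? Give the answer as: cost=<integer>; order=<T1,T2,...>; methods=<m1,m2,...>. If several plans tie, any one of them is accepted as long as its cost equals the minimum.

cost=88480; order=C,D,B,A; methods=hash,hash,hash

Selinger DP (subsets sized 1..n):
  {A}: scan cost=250, card=250
  {B}: scan cost=300, card=300
  {D}: scan cost=120, card=120
  {C}: scan cost=200, card=200
  {AB}: card=7500; try (A,hash)→4600, (B,merge)→5500, (A,merge)→5550, (B,hash)→5900, (A,nl_idx)→10200, (B,nl)→75250 …(+1); best=4600 via (A,hash)
  {BD}: card=4500; try (D,hash)→2280, (B,merge)→4080, (D,merge)→4260, (B,hash)→5640, (B,nl)→36120, (D,nl)→36300; best=2280 via (D,hash)
  {CD}: card=2000; try (D,hash)→2080, (C,merge)→2880, (D,merge)→2960, (C,nl_idx)→3080, (C,hash)→3440, (C,nl)→24120 …(+1); best=2080 via (D,hash)
  {ABD}: card=112500; try (A,hash)→10780, (D,hash)→13780, (A,merge)→67530, (D,merge)→110560, (A,nl_idx)→150780, (D,nl)→904600 …(+1); best=10780 via (A,hash)
  {BCD}: card=75000; try (B,hash)→9480, (C,hash)→9980, (B,merge)→29080, (C,merge)→67080, (C,nl_idx)→113280, (B,nl)→602080 …(+1); best=9480 via (B,hash)
  {ABCD}: card=1875000; try (A,hash)→88480, (C,hash)→126480, (A,merge)→1361730, (C,merge)→2037580, (A,nl_idx)→2484480, (C,nl_idx)→2785780 …(+2); best=88480 via (A,hash)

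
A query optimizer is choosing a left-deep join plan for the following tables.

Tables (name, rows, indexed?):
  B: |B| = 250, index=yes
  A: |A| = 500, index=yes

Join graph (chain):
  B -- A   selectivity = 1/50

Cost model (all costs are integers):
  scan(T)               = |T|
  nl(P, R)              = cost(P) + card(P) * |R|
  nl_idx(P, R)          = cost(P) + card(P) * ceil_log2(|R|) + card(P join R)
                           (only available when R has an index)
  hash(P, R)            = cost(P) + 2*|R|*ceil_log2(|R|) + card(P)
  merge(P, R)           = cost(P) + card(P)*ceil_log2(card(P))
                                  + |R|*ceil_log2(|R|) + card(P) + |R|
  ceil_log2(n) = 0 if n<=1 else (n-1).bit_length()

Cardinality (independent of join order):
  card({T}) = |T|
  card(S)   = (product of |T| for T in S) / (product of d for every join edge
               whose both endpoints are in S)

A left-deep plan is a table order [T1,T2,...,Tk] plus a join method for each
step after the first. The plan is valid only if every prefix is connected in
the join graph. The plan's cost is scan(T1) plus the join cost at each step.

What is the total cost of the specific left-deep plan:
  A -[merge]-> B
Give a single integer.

7750

step 1: scan A: cost=500, card=500
step 2: join B via merge
    card(P join B) = 500*250/(50) = 2500
    cost = 500 + 500*9 + 250*8 + 500 + 250 = 7750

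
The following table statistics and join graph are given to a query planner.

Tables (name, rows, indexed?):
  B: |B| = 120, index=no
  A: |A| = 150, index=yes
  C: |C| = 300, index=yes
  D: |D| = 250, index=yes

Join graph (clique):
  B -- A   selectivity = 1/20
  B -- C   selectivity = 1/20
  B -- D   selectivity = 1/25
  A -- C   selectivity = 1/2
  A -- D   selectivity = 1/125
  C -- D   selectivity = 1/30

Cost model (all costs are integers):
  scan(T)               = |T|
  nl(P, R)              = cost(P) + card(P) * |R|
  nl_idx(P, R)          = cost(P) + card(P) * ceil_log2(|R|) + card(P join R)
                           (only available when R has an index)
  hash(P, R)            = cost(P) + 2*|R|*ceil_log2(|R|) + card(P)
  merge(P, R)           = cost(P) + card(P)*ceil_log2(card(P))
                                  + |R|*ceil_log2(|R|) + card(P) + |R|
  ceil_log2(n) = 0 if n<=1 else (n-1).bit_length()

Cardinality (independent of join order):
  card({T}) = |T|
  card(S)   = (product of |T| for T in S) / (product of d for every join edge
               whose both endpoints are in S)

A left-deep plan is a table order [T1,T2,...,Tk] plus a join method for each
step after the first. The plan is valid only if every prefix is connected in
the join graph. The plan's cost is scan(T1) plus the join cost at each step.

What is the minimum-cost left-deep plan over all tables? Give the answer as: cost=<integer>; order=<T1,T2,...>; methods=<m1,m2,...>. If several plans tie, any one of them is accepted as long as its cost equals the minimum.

cost=4296; order=A,D,B,C; methods=nl_idx,hash,nl_idx

Selinger DP (subsets sized 1..n):
  {B}: scan cost=120, card=120
  {A}: scan cost=150, card=150
  {C}: scan cost=300, card=300
  {D}: scan cost=250, card=250
  {AB}: card=900; try (B,hash)→1980, (A,nl_idx)→1980, (A,merge)→2430, (B,merge)→2460, (A,hash)→2640, (A,nl)→18120 …(+1); best=1980 via (B,hash)
  {BC}: card=1800; try (B,hash)→2280, (C,nl_idx)→3000, (C,merge)→4080, (B,merge)→4260, (C,hash)→5640, (C,nl)→36120 …(+1); best=2280 via (B,hash)
  {BD}: card=1200; try (B,hash)→2180, (D,nl_idx)→2280, (D,merge)→3330, (B,merge)→3460, (D,hash)→4240, (D,nl)→30120 …(+1); best=2180 via (B,hash)
  {AC}: card=22500; try (A,hash)→3000, (C,merge)→4500, (A,merge)→4650, (C,hash)→5700, (C,nl_idx)→24000, (A,nl_idx)→25200 …(+2); best=3000 via (A,hash)
  {AD}: card=300; try (D,nl_idx)→1650, (A,nl_idx)→2550, (A,hash)→2900, (D,merge)→3750, (A,merge)→3850, (D,hash)→4300 …(+2); best=1650 via (D,nl_idx)
  {CD}: card=2500; try (D,hash)→4600, (C,nl_idx)→5000, (D,nl_idx)→5200, (C,merge)→5500, (D,merge)→5550, (C,hash)→5900 …(+2); best=4600 via (D,hash)
  {ABC}: card=6750; try (A,hash)→6480, (C,hash)→8280, (C,merge)→14880, (C,nl_idx)→16830, (A,nl_idx)→23430, (A,merge)→25230 …(+5); best=6480 via (A,hash)
  {ABD}: card=72; try (B,hash)→3630, (B,merge)→5610, (A,hash)→5780, (D,hash)→6880, (D,nl_idx)→9252, (A,nl_idx)→11852 …(+5); best=3630 via (B,hash)
  {BCD}: card=600; try (D,hash)→8080, (C,hash)→8780, (B,hash)→8780, (C,nl_idx)→13580, (D,nl_idx)→17280, (C,merge)→19580 …(+5); best=8080 via (D,hash)
  {ACD}: card=1500; try (C,nl_idx)→5850, (C,hash)→7350, (C,merge)→7650, (A,hash)→9500, (A,nl_idx)→26100, (D,hash)→29500 …(+6); best=5850 via (C,nl_idx)
  {ABCD}: card=18; try (C,nl_idx)→4296, (C,merge)→7206, (B,hash)→9030, (C,hash)→9102, (A,hash)→11080, (A,nl_idx)→12898 …(+9); best=4296 via (C,nl_idx)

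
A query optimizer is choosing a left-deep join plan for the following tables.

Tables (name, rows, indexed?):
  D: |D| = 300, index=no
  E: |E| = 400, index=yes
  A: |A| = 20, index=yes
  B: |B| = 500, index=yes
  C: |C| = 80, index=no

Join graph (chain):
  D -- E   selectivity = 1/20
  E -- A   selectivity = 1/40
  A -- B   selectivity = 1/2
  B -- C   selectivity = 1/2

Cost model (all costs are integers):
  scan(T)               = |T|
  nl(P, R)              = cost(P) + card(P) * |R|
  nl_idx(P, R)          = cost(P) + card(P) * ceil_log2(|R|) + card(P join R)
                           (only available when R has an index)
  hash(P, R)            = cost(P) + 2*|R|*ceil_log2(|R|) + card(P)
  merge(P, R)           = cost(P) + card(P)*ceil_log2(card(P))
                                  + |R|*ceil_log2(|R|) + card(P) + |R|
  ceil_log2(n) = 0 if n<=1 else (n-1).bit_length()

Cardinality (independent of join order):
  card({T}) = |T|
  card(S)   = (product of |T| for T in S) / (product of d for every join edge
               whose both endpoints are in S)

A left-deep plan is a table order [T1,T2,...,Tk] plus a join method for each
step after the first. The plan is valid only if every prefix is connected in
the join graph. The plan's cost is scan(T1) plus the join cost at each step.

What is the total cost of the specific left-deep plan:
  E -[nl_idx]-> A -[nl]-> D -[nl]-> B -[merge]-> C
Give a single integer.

17313240

step 1: scan E: cost=400, card=400
step 2: join A via nl_idx
    card(P join A) = 400*20/(40) = 200
    cost = 400 + 400*5 + 200 = 2600
step 3: join D via nl
    card(P join D) = 200*300/(20) = 3000
    cost = 2600 + 200*300 = 62600
step 4: join B via nl
    card(P join B) = 3000*500/(2) = 750000
    cost = 62600 + 3000*500 = 1562600
step 5: join C via merge
    card(P join C) = 750000*80/(2) = 30000000
    cost = 1562600 + 750000*20 + 80*7 + 750000 + 80 = 17313240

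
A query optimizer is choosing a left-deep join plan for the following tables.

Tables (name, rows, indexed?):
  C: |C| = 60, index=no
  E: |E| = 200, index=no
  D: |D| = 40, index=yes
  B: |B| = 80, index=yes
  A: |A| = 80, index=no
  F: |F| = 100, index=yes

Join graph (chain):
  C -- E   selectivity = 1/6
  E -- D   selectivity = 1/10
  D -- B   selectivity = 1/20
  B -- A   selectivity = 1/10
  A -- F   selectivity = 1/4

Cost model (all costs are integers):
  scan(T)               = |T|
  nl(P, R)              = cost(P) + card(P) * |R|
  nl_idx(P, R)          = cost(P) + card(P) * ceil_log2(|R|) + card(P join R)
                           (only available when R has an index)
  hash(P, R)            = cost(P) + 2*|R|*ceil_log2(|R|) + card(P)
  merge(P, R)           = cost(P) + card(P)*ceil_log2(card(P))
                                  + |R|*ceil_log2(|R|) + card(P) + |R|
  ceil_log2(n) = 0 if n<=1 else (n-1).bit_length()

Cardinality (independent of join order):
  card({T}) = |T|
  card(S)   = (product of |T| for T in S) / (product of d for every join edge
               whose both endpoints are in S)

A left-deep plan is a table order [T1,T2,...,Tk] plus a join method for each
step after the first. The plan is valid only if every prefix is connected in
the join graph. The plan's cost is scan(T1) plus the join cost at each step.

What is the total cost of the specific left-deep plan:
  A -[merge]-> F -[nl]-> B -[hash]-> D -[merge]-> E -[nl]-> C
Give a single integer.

39091800

step 1: scan A: cost=80, card=80
step 2: join F via merge
    card(P join F) = 80*100/(4) = 2000
    cost = 80 + 80*7 + 100*7 + 80 + 100 = 1520
step 3: join B via nl
    card(P join B) = 2000*80/(10) = 16000
    cost = 1520 + 2000*80 = 161520
step 4: join D via hash
    card(P join D) = 16000*40/(20) = 32000
    cost = 161520 + 2*40*6 + 16000 = 178000
step 5: join E via merge
    card(P join E) = 32000*200/(10) = 640000
    cost = 178000 + 32000*15 + 200*8 + 32000 + 200 = 691800
step 6: join C via nl
    card(P join C) = 640000*60/(6) = 6400000
    cost = 691800 + 640000*60 = 39091800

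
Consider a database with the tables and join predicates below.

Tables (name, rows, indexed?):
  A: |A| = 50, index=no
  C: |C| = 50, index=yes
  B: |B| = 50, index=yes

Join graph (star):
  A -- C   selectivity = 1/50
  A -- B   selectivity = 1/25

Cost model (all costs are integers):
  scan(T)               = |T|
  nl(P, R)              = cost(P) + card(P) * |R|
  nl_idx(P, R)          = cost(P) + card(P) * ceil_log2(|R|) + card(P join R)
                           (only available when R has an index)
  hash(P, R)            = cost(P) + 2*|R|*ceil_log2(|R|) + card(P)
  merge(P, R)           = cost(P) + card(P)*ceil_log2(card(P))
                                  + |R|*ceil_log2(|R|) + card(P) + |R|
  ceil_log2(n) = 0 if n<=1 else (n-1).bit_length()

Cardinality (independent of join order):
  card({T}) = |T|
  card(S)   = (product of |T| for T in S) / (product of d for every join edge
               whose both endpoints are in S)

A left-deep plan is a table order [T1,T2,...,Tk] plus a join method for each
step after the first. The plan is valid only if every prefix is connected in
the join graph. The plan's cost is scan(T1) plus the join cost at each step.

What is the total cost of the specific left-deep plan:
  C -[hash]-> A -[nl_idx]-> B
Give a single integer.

1100

step 1: scan C: cost=50, card=50
step 2: join A via hash
    card(P join A) = 50*50/(50) = 50
    cost = 50 + 2*50*6 + 50 = 700
step 3: join B via nl_idx
    card(P join B) = 50*50/(25) = 100
    cost = 700 + 50*6 + 100 = 1100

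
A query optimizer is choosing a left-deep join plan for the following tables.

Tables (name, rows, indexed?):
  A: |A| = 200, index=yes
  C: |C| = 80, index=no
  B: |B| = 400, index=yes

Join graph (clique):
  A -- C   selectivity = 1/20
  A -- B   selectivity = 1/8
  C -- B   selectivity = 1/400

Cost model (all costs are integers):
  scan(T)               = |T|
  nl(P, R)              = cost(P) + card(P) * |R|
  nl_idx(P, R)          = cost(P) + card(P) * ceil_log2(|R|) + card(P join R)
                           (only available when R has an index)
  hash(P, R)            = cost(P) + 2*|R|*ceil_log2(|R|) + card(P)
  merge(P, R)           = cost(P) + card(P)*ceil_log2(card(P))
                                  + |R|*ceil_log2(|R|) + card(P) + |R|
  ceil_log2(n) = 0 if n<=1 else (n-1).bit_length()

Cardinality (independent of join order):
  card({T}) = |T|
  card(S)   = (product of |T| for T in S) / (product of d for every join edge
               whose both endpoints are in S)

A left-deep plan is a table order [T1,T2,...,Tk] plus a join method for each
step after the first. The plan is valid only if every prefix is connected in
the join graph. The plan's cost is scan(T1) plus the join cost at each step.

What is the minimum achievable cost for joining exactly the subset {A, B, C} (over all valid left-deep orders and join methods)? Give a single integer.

Selinger DP over subsets of {A,B,C}:
  {A}: scan cost=200, card=200
  {C}: scan cost=80, card=80
  {B}: scan cost=400, card=400
  {AC}: card=800; try (C,hash)→1520, (A,nl_idx)→1520, (A,merge)→2520, (C,merge)→2640, (A,hash)→3360, (A,nl)→16080 …(+1); best=1520 via (C,hash)
  {AB}: card=10000; try (A,hash)→4000, (B,merge)→6000, (A,merge)→6200, (B,hash)→7600, (B,nl_idx)→12000, (A,nl_idx)→13600 …(+2); best=4000 via (A,hash)
  {BC}: card=80; try (B,nl_idx)→880, (C,hash)→1920, (B,merge)→4720, (C,merge)→5040, (B,hash)→7360, (B,nl)→32080 …(+1); best=880 via (B,nl_idx)
  {ABC}: card=100; try (A,nl_idx)→1620, (A,merge)→3320, (A,hash)→4160, (B,nl_idx)→8820, (B,hash)→9520, (B,merge)→14320 …(+5); best=1620 via (A,nl_idx)

1620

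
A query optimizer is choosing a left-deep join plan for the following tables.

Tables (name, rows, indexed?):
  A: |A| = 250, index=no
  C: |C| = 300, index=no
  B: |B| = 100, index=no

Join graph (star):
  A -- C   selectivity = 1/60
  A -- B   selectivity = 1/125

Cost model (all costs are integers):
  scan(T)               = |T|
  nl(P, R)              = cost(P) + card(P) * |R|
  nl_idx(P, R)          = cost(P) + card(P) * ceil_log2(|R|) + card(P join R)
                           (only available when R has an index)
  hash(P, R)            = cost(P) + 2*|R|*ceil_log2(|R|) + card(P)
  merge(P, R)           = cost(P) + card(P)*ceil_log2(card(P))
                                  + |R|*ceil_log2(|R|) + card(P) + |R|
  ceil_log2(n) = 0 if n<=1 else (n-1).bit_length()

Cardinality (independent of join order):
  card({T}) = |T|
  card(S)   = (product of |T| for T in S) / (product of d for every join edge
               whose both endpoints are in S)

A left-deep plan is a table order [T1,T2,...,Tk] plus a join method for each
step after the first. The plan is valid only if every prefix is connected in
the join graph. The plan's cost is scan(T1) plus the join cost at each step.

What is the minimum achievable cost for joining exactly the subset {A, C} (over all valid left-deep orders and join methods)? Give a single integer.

4600

Selinger DP over subsets of {A,C}:
  {A}: scan cost=250, card=250
  {C}: scan cost=300, card=300
  {AC}: card=1250; try (A,hash)→4600, (C,merge)→5500, (A,merge)→5550, (C,hash)→5900, (C,nl)→75250, (A,nl)→75300; best=4600 via (A,hash)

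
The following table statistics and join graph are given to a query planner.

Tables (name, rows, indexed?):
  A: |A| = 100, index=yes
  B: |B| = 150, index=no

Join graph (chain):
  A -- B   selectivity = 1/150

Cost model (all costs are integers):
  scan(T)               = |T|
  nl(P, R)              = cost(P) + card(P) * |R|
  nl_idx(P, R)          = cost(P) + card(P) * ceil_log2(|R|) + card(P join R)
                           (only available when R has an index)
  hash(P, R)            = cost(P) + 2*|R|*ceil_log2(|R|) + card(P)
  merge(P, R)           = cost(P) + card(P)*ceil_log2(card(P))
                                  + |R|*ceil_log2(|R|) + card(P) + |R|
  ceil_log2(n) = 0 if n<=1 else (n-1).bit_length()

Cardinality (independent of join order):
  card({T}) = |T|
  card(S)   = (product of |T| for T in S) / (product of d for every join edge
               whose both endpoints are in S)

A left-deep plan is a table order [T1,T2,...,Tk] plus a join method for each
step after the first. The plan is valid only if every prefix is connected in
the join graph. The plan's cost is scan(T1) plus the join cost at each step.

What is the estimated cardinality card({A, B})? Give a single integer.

100

Tables in S: A(100), B(150)
Edges inside S: A-B(d=150)
numerator = 100 * 150 = 15000
denominator = 150 = 150
card(S) = 15000 / 150 = 100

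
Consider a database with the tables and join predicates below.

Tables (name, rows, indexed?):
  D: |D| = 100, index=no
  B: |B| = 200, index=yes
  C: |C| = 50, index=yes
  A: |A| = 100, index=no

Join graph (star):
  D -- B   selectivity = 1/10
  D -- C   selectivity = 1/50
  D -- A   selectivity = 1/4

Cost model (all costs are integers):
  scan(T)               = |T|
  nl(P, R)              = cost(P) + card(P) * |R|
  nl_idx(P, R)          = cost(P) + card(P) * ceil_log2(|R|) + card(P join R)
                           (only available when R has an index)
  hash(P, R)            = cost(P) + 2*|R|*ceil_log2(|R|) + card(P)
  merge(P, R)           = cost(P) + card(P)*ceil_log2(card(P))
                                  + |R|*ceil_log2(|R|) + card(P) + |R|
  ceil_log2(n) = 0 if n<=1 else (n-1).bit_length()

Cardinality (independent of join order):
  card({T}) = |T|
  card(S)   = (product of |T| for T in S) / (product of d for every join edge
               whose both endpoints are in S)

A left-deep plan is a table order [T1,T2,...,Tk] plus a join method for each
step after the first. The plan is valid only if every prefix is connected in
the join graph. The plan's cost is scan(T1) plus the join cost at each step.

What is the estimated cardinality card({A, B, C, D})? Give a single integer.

Tables in S: A(100), B(200), C(50), D(100)
Edges inside S: D-B(d=10), D-C(d=50), D-A(d=4)
numerator = 100 * 200 * 50 * 100 = 100000000
denominator = 10 * 50 * 4 = 2000
card(S) = 100000000 / 2000 = 50000

50000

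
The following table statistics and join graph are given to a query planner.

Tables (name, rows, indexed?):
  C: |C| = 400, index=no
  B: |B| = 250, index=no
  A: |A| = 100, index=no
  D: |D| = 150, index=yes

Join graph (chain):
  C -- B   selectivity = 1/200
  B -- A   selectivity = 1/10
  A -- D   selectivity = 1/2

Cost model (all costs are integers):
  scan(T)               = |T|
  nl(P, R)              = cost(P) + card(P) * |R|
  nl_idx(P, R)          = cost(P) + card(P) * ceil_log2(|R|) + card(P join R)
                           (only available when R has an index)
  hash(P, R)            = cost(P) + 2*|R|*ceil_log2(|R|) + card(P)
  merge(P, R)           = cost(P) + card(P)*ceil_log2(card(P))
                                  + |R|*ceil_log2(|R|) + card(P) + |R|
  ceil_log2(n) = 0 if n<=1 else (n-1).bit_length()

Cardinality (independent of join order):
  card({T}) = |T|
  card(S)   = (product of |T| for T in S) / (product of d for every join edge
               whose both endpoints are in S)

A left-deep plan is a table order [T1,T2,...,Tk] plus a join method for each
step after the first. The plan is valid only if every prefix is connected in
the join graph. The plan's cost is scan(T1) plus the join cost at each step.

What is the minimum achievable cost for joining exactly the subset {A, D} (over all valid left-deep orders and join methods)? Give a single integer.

1700

Selinger DP over subsets of {A,D}:
  {A}: scan cost=100, card=100
  {D}: scan cost=150, card=150
  {AD}: card=7500; try (A,hash)→1700, (D,merge)→2250, (A,merge)→2300, (D,hash)→2600, (D,nl_idx)→8400, (D,nl)→15100 …(+1); best=1700 via (A,hash)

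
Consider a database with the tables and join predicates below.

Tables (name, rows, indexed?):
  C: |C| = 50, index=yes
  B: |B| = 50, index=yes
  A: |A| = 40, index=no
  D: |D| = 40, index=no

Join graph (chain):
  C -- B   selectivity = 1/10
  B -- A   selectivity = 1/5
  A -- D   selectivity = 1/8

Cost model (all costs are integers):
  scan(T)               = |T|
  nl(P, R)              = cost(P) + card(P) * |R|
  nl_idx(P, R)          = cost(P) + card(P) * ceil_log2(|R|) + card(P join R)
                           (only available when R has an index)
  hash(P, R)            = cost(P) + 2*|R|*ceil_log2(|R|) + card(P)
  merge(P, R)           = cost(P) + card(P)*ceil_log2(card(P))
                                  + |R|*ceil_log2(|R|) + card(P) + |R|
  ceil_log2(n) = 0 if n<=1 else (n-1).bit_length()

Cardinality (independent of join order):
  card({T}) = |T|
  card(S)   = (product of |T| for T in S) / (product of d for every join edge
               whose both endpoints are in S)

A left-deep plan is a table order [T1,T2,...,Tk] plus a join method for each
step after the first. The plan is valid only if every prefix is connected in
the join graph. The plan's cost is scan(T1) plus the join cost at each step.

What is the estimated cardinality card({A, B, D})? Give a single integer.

2000

Tables in S: A(40), B(50), D(40)
Edges inside S: B-A(d=5), A-D(d=8)
numerator = 40 * 50 * 40 = 80000
denominator = 5 * 8 = 40
card(S) = 80000 / 40 = 2000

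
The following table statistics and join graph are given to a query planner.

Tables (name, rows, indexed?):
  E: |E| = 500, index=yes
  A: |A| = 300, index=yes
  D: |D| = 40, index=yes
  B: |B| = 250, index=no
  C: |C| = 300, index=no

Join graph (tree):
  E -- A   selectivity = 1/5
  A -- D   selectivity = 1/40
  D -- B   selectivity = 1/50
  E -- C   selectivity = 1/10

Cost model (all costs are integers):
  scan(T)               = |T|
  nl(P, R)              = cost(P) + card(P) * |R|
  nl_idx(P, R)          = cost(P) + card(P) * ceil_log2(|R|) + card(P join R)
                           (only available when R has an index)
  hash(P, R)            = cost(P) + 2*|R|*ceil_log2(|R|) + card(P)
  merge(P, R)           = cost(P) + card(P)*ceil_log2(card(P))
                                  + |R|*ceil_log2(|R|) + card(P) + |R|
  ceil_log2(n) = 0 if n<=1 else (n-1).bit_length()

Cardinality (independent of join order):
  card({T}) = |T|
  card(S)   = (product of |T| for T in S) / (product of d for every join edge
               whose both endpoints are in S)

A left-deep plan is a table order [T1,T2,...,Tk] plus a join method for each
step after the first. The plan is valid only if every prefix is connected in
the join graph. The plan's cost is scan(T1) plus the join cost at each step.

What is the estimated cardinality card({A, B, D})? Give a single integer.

1500

Tables in S: A(300), B(250), D(40)
Edges inside S: A-D(d=40), D-B(d=50)
numerator = 300 * 250 * 40 = 3000000
denominator = 40 * 50 = 2000
card(S) = 3000000 / 2000 = 1500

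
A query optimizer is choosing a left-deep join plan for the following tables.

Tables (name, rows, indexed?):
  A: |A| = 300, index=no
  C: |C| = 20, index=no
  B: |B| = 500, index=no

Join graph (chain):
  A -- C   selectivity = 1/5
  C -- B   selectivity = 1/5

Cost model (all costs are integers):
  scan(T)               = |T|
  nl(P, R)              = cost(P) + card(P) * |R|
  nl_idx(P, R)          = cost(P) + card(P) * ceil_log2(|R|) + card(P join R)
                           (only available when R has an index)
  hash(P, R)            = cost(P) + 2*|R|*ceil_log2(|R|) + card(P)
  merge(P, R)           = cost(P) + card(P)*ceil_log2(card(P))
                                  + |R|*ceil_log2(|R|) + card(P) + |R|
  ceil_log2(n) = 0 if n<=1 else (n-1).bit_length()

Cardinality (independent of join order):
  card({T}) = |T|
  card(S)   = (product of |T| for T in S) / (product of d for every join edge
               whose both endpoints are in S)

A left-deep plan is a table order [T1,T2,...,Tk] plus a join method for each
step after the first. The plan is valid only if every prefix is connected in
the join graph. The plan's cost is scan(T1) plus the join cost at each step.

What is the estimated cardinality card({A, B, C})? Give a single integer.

120000

Tables in S: A(300), B(500), C(20)
Edges inside S: A-C(d=5), C-B(d=5)
numerator = 300 * 500 * 20 = 3000000
denominator = 5 * 5 = 25
card(S) = 3000000 / 25 = 120000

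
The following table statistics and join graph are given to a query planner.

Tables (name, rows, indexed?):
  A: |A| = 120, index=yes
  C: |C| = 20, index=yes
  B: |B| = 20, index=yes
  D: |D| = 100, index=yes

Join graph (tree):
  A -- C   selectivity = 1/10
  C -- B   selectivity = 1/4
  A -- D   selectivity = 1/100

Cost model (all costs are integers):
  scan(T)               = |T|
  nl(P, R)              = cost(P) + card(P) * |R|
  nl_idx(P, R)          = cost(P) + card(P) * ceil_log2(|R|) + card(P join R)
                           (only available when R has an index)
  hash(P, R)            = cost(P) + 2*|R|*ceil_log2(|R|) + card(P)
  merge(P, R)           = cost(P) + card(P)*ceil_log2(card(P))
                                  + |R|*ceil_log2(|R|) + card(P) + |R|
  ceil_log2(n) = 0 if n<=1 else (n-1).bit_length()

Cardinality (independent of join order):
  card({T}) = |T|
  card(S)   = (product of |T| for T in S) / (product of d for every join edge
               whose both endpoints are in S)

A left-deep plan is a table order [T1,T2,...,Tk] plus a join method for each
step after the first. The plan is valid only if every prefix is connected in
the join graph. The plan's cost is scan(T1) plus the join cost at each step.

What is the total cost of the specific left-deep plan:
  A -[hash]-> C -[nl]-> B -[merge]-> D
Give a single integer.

20440

step 1: scan A: cost=120, card=120
step 2: join C via hash
    card(P join C) = 120*20/(10) = 240
    cost = 120 + 2*20*5 + 120 = 440
step 3: join B via nl
    card(P join B) = 240*20/(4) = 1200
    cost = 440 + 240*20 = 5240
step 4: join D via merge
    card(P join D) = 1200*100/(100) = 1200
    cost = 5240 + 1200*11 + 100*7 + 1200 + 100 = 20440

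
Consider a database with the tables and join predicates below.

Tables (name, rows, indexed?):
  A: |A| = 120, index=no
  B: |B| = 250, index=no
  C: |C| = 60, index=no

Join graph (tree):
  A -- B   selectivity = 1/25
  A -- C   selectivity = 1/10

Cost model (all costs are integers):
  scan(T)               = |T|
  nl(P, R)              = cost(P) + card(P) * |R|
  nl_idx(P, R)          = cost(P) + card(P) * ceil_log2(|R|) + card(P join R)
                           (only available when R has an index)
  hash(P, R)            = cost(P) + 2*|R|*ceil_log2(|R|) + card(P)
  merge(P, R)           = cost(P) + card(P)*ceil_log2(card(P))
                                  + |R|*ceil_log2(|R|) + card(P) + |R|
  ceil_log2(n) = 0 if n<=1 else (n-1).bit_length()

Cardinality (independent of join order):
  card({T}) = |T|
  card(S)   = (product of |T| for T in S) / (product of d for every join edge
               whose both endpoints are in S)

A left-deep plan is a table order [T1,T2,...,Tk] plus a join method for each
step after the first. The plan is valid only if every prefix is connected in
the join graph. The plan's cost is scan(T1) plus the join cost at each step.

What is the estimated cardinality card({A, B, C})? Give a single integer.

7200

Tables in S: A(120), B(250), C(60)
Edges inside S: A-B(d=25), A-C(d=10)
numerator = 120 * 250 * 60 = 1800000
denominator = 25 * 10 = 250
card(S) = 1800000 / 250 = 7200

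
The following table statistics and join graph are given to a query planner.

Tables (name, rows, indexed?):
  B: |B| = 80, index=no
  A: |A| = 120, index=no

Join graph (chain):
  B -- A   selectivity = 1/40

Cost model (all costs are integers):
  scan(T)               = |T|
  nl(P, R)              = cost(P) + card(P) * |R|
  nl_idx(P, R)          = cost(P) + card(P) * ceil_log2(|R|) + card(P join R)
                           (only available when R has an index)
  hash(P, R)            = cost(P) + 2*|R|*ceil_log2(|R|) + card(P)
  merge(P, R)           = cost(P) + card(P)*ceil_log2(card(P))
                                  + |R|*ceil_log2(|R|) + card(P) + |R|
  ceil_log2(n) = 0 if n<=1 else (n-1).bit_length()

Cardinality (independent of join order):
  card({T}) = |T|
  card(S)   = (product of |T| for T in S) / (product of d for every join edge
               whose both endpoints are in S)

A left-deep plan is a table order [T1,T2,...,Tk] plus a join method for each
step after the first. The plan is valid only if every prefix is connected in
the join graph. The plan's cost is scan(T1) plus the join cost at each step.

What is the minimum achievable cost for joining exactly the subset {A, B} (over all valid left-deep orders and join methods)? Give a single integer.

Selinger DP over subsets of {A,B}:
  {B}: scan cost=80, card=80
  {A}: scan cost=120, card=120
  {AB}: card=240; try (B,hash)→1360, (A,merge)→1680, (B,merge)→1720, (A,hash)→1840, (A,nl)→9680, (B,nl)→9720; best=1360 via (B,hash)

1360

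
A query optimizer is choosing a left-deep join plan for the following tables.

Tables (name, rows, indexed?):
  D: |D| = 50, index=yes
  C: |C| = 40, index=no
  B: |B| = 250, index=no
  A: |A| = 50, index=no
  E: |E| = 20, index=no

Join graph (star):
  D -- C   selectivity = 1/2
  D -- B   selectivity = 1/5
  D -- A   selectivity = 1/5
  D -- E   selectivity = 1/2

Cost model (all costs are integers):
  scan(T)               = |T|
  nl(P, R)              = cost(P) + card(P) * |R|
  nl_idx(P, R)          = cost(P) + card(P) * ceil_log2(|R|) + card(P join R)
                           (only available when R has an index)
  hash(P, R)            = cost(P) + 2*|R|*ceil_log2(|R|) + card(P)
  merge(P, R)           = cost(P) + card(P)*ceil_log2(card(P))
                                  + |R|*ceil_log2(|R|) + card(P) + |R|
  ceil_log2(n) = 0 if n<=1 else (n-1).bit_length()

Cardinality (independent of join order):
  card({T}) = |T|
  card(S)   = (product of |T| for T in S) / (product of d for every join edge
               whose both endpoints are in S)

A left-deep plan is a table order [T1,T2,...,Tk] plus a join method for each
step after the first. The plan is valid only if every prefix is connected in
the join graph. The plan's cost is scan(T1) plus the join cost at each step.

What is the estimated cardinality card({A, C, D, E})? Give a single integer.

100000

Tables in S: A(50), C(40), D(50), E(20)
Edges inside S: D-C(d=2), D-A(d=5), D-E(d=2)
numerator = 50 * 40 * 50 * 20 = 2000000
denominator = 2 * 5 * 2 = 20
card(S) = 2000000 / 20 = 100000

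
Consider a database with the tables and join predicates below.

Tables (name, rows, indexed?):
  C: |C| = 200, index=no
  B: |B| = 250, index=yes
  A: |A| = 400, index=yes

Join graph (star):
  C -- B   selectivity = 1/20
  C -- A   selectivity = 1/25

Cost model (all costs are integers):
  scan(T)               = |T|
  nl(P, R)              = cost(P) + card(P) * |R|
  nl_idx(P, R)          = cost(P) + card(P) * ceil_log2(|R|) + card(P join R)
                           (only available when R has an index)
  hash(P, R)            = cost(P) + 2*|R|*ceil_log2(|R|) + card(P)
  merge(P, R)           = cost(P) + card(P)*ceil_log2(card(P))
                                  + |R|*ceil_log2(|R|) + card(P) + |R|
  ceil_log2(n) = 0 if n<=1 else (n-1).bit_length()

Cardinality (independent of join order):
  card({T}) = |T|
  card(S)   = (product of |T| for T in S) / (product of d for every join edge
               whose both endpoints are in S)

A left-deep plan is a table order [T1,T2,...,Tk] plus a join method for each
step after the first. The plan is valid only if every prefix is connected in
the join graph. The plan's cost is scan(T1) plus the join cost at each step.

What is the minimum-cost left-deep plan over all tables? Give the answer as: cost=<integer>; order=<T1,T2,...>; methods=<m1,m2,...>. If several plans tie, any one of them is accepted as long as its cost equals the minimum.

cost=11200; order=A,C,B; methods=hash,hash

Selinger DP (subsets sized 1..n):
  {C}: scan cost=200, card=200
  {B}: scan cost=250, card=250
  {A}: scan cost=400, card=400
  {BC}: card=2500; try (C,hash)→3700, (B,merge)→4250, (C,merge)→4300, (B,nl_idx)→4300, (B,hash)→4400, (B,nl)→50200 …(+1); best=3700 via (C,hash)
  {AC}: card=3200; try (C,hash)→4000, (A,nl_idx)→5200, (A,merge)→6000, (C,merge)→6200, (A,hash)→7600, (A,nl)→80200 …(+1); best=4000 via (C,hash)
  {ABC}: card=40000; try (B,hash)→11200, (A,hash)→13400, (A,merge)→40200, (B,merge)→47850, (A,nl_idx)→66200, (B,nl_idx)→69600 …(+2); best=11200 via (B,hash)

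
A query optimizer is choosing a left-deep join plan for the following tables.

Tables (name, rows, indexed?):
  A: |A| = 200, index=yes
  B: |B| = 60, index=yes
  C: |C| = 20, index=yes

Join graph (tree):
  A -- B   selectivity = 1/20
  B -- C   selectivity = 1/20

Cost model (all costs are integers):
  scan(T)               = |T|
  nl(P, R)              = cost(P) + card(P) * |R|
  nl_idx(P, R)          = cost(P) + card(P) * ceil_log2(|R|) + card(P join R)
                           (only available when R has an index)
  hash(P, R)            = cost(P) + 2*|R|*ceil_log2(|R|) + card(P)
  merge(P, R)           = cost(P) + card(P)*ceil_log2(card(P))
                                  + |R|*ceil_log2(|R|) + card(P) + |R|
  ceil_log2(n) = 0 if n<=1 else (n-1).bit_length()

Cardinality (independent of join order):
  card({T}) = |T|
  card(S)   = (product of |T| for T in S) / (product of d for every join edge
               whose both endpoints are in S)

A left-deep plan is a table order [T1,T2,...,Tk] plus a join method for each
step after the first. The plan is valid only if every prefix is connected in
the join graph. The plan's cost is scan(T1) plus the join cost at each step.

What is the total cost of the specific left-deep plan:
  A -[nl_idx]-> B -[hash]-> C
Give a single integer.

2800

step 1: scan A: cost=200, card=200
step 2: join B via nl_idx
    card(P join B) = 200*60/(20) = 600
    cost = 200 + 200*6 + 600 = 2000
step 3: join C via hash
    card(P join C) = 600*20/(20) = 600
    cost = 2000 + 2*20*5 + 600 = 2800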